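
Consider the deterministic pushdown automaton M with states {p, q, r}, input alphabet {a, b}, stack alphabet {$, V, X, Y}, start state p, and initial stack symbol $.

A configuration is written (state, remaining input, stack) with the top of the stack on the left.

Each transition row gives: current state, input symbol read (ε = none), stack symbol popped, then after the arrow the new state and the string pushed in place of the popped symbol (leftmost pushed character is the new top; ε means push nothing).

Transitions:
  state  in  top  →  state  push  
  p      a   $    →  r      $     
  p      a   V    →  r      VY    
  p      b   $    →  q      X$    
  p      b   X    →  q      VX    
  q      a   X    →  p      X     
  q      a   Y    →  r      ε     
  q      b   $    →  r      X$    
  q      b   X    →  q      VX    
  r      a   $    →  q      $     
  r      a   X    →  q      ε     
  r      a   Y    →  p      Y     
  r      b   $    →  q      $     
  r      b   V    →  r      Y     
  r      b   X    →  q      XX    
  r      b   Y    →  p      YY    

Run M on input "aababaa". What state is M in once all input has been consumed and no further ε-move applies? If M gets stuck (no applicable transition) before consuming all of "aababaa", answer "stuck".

(p, aababaa, $)
  read a, top $: go to r, push $ → (r, ababaa, $)
  read a, top $: go to q, push $ → (q, babaa, $)
  read b, top $: go to r, push X$ → (r, abaa, X$)
  read a, top X: go to q, push ε → (q, baa, $)
  read b, top $: go to r, push X$ → (r, aa, X$)
  read a, top X: go to q, push ε → (q, a, $)
No transition for (q, a, top $); M blocks with input a remaining.

stuck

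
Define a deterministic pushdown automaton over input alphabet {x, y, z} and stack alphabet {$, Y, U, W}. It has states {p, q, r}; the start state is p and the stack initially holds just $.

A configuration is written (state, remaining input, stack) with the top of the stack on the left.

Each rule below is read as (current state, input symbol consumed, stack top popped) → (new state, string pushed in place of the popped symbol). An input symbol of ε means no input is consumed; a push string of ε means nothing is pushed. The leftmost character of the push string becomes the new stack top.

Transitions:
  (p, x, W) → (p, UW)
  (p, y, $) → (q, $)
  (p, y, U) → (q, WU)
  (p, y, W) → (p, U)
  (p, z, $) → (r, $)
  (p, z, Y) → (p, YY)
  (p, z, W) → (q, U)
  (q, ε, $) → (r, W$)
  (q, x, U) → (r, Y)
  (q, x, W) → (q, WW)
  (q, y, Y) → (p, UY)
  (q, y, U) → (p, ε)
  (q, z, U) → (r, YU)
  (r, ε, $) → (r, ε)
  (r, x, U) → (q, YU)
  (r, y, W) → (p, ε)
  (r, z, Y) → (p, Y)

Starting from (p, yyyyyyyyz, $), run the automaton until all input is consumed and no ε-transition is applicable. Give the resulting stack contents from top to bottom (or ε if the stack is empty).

ε

(p, yyyyyyyyz, $)
  read y, top $: go to q, push $ → (q, yyyyyyyz, $)
  ε-move, top $: go to r, push W$ → (r, yyyyyyyz, W$)
  read y, top W: go to p, push ε → (p, yyyyyyz, $)
  read y, top $: go to q, push $ → (q, yyyyyz, $)
  ε-move, top $: go to r, push W$ → (r, yyyyyz, W$)
  read y, top W: go to p, push ε → (p, yyyyz, $)
  read y, top $: go to q, push $ → (q, yyyz, $)
  ε-move, top $: go to r, push W$ → (r, yyyz, W$)
  read y, top W: go to p, push ε → (p, yyz, $)
  read y, top $: go to q, push $ → (q, yz, $)
  ε-move, top $: go to r, push W$ → (r, yz, W$)
  read y, top W: go to p, push ε → (p, z, $)
  read z, top $: go to r, push $ → (r, ε, $)
  ε-move, top $: go to r, push ε → (r, ε, ε)
All input consumed in state r with stack ε.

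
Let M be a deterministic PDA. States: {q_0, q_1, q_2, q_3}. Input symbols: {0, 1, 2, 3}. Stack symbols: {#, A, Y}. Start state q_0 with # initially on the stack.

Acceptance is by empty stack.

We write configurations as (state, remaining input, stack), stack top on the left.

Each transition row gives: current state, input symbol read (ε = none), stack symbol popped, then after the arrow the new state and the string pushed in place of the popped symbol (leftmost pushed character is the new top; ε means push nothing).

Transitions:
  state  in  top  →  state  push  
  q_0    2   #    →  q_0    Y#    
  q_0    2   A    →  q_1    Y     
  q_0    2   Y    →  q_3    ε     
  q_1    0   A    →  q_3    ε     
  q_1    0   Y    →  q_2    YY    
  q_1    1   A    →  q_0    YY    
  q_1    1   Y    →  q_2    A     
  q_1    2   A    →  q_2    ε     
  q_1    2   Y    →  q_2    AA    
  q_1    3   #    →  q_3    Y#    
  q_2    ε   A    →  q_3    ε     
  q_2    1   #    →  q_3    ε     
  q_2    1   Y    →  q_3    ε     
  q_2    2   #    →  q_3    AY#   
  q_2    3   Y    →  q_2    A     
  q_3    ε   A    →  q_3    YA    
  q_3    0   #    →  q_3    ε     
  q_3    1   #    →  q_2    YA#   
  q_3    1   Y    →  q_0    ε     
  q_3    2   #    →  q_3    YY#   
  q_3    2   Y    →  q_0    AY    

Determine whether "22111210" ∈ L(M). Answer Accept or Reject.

Accept

(q_0, 22111210, #)
  read 2, top #: go to q_0, push Y# → (q_0, 2111210, Y#)
  read 2, top Y: go to q_3, push ε → (q_3, 111210, #)
  read 1, top #: go to q_2, push YA# → (q_2, 11210, YA#)
  read 1, top Y: go to q_3, push ε → (q_3, 1210, A#)
  ε-move, top A: go to q_3, push YA → (q_3, 1210, YA#)
  read 1, top Y: go to q_0, push ε → (q_0, 210, A#)
  read 2, top A: go to q_1, push Y → (q_1, 10, Y#)
  read 1, top Y: go to q_2, push A → (q_2, 0, A#)
  ε-move, top A: go to q_3, push ε → (q_3, 0, #)
  read 0, top #: go to q_3, push ε → (q_3, ε, ε)
All input consumed and the stack is empty.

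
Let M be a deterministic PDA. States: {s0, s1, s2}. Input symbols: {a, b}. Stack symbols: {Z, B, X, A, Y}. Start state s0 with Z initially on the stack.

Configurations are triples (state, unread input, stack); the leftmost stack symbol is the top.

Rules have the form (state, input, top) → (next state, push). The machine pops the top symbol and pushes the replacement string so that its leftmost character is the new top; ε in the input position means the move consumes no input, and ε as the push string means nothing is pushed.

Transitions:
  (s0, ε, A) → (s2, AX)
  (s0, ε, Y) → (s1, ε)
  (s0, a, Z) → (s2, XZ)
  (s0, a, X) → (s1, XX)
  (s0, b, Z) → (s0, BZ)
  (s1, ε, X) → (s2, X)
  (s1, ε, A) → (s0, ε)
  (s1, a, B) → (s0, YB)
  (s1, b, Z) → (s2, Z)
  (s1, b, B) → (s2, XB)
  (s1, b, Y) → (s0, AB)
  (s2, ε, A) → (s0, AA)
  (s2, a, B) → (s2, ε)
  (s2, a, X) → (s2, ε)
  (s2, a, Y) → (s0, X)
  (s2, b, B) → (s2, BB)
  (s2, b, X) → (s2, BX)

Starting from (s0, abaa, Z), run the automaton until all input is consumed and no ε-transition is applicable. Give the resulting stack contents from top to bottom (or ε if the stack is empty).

(s0, abaa, Z)
  read a, top Z: go to s2, push XZ → (s2, baa, XZ)
  read b, top X: go to s2, push BX → (s2, aa, BXZ)
  read a, top B: go to s2, push ε → (s2, a, XZ)
  read a, top X: go to s2, push ε → (s2, ε, Z)
All input consumed in state s2 with stack Z.

Z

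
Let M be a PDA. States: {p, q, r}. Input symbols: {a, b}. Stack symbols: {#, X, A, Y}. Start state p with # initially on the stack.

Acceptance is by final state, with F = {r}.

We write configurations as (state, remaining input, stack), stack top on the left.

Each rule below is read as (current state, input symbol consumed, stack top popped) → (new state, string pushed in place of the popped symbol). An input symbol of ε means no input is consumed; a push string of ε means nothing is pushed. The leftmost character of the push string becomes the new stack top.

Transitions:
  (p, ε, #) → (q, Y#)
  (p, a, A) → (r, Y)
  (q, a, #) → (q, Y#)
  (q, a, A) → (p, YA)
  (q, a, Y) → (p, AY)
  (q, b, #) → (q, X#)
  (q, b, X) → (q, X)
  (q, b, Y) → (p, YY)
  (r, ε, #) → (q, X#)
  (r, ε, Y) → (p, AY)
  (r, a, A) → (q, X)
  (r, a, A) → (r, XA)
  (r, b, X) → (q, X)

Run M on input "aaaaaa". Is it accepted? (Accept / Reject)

Accept

One accepting computation: (p, aaaaaa, #) ⊢ (q, aaaaaa, Y#) ⊢ (p, aaaaa, AY#) ⊢ (r, aaaa, YY#) ⊢ (p, aaaa, AYY#) ⊢ (r, aaa, YYY#) ⊢ (p, aaa, AYYY#) ⊢ (r, aa, YYYY#) ⊢ (p, aa, AYYYY#) ⊢ (r, a, YYYYY#) ⊢ (p, a, AYYYYY#) ⊢ (r, ε, YYYYYY#)
All input consumed and state r ∈ F.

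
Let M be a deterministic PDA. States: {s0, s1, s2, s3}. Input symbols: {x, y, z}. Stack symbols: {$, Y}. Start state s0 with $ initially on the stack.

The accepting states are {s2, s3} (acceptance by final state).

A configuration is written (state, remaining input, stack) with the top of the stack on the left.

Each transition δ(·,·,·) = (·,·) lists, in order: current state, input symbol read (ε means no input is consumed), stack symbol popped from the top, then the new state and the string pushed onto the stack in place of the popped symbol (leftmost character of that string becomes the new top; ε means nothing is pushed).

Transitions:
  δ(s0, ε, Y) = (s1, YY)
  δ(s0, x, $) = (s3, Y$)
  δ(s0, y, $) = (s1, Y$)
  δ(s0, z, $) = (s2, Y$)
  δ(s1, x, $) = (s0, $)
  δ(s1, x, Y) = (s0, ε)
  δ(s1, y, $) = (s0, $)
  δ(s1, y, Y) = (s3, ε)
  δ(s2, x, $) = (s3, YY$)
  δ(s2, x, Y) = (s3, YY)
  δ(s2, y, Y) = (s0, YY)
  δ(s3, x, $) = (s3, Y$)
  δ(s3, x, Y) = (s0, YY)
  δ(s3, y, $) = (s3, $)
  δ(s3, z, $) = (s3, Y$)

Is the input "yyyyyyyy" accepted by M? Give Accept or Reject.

(s0, yyyyyyyy, $)
  read y, top $: go to s1, push Y$ → (s1, yyyyyyy, Y$)
  read y, top Y: go to s3, push ε → (s3, yyyyyy, $)
  read y, top $: go to s3, push $ → (s3, yyyyy, $)
  read y, top $: go to s3, push $ → (s3, yyyy, $)
  read y, top $: go to s3, push $ → (s3, yyy, $)
  read y, top $: go to s3, push $ → (s3, yy, $)
  read y, top $: go to s3, push $ → (s3, y, $)
  read y, top $: go to s3, push $ → (s3, ε, $)
All input consumed; state s3 ∈ F.

Accept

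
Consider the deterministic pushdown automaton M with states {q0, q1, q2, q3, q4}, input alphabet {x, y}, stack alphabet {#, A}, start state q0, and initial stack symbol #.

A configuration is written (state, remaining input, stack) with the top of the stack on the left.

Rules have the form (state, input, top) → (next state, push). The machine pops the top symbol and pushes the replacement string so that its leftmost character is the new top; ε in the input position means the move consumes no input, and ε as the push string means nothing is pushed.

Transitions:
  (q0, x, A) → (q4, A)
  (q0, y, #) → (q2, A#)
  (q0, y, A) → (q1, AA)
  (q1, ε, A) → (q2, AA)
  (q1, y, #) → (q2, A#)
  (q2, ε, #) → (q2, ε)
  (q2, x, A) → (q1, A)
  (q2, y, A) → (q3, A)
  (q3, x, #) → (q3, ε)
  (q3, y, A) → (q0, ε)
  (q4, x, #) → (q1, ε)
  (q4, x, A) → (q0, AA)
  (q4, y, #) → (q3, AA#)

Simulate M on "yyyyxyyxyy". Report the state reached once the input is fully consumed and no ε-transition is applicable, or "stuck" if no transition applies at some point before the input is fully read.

stuck

(q0, yyyyxyyxyy, #)
  read y, top #: go to q2, push A# → (q2, yyyxyyxyy, A#)
  read y, top A: go to q3, push A → (q3, yyxyyxyy, A#)
  read y, top A: go to q0, push ε → (q0, yxyyxyy, #)
  read y, top #: go to q2, push A# → (q2, xyyxyy, A#)
  read x, top A: go to q1, push A → (q1, yyxyy, A#)
  ε-move, top A: go to q2, push AA → (q2, yyxyy, AA#)
  read y, top A: go to q3, push A → (q3, yxyy, AA#)
  read y, top A: go to q0, push ε → (q0, xyy, A#)
  read x, top A: go to q4, push A → (q4, yy, A#)
No transition for (q4, y, top A); M blocks with input yy remaining.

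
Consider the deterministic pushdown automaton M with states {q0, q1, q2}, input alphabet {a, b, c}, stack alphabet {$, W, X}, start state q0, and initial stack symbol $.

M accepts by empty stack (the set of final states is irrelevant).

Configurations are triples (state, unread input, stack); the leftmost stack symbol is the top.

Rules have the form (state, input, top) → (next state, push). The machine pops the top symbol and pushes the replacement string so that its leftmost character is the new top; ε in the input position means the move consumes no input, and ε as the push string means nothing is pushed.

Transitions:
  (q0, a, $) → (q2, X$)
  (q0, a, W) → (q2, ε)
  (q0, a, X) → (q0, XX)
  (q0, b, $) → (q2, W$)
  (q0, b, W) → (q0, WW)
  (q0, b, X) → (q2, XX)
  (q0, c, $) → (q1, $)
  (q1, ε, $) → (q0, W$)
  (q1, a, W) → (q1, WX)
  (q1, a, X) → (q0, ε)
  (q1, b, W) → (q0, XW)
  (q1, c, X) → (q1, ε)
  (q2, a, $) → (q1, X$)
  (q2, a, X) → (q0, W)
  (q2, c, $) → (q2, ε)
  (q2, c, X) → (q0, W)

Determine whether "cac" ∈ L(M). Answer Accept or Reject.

Accept

(q0, cac, $) ⊢ (q1, ac, $) ⊢ (q0, ac, W$) ⊢ (q2, c, $) ⊢ (q2, ε, ε)
All input consumed and the stack is empty.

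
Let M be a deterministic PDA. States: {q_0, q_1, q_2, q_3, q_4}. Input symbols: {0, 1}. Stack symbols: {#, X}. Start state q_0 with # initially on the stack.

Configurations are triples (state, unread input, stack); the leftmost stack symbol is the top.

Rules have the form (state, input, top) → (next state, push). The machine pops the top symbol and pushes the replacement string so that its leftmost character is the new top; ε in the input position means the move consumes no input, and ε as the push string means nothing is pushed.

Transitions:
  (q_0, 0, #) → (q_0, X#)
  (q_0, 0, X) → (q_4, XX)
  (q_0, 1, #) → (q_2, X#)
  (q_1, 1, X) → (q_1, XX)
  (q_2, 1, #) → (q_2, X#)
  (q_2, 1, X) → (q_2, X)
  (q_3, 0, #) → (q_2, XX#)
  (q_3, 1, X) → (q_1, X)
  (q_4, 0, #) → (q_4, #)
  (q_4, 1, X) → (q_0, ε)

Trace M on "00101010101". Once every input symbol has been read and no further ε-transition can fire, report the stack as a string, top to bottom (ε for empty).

(q_0, 00101010101, #)
  read 0, top #: go to q_0, push X# → (q_0, 0101010101, X#)
  read 0, top X: go to q_4, push XX → (q_4, 101010101, XX#)
  read 1, top X: go to q_0, push ε → (q_0, 01010101, X#)
  read 0, top X: go to q_4, push XX → (q_4, 1010101, XX#)
  read 1, top X: go to q_0, push ε → (q_0, 010101, X#)
  read 0, top X: go to q_4, push XX → (q_4, 10101, XX#)
  read 1, top X: go to q_0, push ε → (q_0, 0101, X#)
  read 0, top X: go to q_4, push XX → (q_4, 101, XX#)
  read 1, top X: go to q_0, push ε → (q_0, 01, X#)
  read 0, top X: go to q_4, push XX → (q_4, 1, XX#)
  read 1, top X: go to q_0, push ε → (q_0, ε, X#)
All input consumed in state q_0 with stack X#.

X#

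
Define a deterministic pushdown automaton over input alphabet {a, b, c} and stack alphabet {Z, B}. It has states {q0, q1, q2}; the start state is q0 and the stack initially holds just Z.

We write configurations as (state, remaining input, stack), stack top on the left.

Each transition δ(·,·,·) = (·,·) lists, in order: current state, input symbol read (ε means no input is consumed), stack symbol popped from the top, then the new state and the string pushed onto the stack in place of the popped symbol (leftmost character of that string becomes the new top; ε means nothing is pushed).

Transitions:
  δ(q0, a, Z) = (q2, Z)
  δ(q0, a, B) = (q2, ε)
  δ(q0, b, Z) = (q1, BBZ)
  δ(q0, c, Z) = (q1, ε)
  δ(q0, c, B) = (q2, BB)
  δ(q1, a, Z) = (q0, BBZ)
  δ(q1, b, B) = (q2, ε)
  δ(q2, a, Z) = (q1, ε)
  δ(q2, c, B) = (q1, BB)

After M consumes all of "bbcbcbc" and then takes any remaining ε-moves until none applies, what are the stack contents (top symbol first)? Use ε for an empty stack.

BBZ

(q0, bbcbcbc, Z) ⊢ (q1, bcbcbc, BBZ) ⊢ (q2, cbcbc, BZ) ⊢ (q1, bcbc, BBZ) ⊢ (q2, cbc, BZ) ⊢ (q1, bc, BBZ) ⊢ (q2, c, BZ) ⊢ (q1, ε, BBZ)
All input consumed in state q1 with stack BBZ.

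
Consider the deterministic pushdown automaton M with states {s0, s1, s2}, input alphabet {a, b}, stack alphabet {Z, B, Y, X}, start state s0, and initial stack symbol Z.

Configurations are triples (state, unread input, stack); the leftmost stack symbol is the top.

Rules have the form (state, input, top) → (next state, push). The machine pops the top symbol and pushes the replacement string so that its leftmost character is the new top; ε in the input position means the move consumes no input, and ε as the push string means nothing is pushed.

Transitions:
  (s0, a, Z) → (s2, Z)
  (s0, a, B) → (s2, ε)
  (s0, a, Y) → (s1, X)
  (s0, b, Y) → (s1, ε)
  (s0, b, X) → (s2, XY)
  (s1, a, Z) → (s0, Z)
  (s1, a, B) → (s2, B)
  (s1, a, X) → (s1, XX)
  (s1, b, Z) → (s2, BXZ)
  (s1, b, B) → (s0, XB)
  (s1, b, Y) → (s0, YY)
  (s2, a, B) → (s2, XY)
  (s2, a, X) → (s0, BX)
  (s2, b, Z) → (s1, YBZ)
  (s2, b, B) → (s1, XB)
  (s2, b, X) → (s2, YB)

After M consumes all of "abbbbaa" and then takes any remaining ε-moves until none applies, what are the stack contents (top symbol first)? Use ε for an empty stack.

(s0, abbbbaa, Z) ⊢ (s2, bbbbaa, Z) ⊢ (s1, bbbaa, YBZ) ⊢ (s0, bbaa, YYBZ) ⊢ (s1, baa, YBZ) ⊢ (s0, aa, YYBZ) ⊢ (s1, a, XYBZ) ⊢ (s1, ε, XXYBZ)
All input consumed in state s1 with stack XXYBZ.

XXYBZ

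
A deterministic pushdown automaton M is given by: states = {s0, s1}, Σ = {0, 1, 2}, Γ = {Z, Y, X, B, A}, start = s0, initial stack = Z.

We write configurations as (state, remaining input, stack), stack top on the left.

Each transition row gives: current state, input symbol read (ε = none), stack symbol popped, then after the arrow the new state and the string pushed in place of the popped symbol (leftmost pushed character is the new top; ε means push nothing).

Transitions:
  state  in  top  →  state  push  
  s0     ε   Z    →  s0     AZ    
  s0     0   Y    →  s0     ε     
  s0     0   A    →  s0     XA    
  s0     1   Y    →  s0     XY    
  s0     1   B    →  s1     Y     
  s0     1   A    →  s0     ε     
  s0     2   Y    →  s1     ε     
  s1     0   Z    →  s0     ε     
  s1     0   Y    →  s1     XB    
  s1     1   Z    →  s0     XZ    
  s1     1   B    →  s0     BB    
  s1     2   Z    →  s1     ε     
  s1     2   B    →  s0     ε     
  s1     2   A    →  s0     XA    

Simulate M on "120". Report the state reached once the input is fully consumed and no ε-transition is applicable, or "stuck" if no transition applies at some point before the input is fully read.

(s0, 120, Z) ⊢ (s0, 120, AZ) ⊢ (s0, 20, Z) ⊢ (s0, 20, AZ)
No transition for (s0, 2, top A); M blocks with input 20 remaining.

stuck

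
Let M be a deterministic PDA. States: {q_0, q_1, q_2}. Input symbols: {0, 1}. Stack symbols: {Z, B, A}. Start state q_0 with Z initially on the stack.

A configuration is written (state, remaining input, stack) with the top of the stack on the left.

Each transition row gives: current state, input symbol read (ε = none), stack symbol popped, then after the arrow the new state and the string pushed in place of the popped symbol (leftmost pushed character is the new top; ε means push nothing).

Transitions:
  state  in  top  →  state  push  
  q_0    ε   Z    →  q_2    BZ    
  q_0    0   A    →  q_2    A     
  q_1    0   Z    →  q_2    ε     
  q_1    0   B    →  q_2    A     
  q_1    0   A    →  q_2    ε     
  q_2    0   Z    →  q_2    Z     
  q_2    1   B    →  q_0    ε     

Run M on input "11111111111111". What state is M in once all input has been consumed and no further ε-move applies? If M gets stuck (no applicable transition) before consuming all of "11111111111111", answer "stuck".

q_2

(q_0, 11111111111111, Z) ⊢ (q_2, 11111111111111, BZ) ⊢ (q_0, 1111111111111, Z) ⊢ (q_2, 1111111111111, BZ) ⊢ (q_0, 111111111111, Z) ⊢ (q_2, 111111111111, BZ) ⊢ (q_0, 11111111111, Z) ⊢ (q_2, 11111111111, BZ) ⊢ (q_0, 1111111111, Z) ⊢ (q_2, 1111111111, BZ) ⊢ (q_0, 111111111, Z) ⊢ (q_2, 111111111, BZ) ⊢ (q_0, 11111111, Z) ⊢ (q_2, 11111111, BZ) ⊢ (q_0, 1111111, Z) ⊢ (q_2, 1111111, BZ) ⊢ (q_0, 111111, Z) ⊢ (q_2, 111111, BZ) ⊢ (q_0, 11111, Z) ⊢ (q_2, 11111, BZ) ⊢ (q_0, 1111, Z) ⊢ (q_2, 1111, BZ) ⊢ (q_0, 111, Z) ⊢ (q_2, 111, BZ) ⊢ (q_0, 11, Z) ⊢ (q_2, 11, BZ) ⊢ (q_0, 1, Z) ⊢ (q_2, 1, BZ) ⊢ (q_0, ε, Z) ⊢ (q_2, ε, BZ)
All input consumed; M is in state q_2.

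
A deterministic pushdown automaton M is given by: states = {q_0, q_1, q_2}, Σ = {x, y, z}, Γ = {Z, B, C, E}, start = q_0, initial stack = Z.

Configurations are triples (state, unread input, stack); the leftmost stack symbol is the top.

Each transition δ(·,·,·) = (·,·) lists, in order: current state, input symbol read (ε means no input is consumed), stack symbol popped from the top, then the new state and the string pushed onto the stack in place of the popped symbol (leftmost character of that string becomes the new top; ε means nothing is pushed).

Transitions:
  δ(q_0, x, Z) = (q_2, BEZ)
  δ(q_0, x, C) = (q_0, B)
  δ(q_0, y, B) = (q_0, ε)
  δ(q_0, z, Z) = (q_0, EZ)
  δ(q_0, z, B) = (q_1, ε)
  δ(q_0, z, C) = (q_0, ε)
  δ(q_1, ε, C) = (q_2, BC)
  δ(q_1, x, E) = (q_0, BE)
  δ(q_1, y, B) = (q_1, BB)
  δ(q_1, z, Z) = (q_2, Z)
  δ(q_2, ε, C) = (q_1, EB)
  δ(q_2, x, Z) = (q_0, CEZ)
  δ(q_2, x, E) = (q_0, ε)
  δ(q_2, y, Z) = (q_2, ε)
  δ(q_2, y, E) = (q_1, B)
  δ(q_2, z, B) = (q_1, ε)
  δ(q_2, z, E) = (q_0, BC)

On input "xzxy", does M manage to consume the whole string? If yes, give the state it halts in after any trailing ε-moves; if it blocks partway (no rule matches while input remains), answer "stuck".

q_0

(q_0, xzxy, Z)
  read x, top Z: go to q_2, push BEZ → (q_2, zxy, BEZ)
  read z, top B: go to q_1, push ε → (q_1, xy, EZ)
  read x, top E: go to q_0, push BE → (q_0, y, BEZ)
  read y, top B: go to q_0, push ε → (q_0, ε, EZ)
All input consumed; M is in state q_0.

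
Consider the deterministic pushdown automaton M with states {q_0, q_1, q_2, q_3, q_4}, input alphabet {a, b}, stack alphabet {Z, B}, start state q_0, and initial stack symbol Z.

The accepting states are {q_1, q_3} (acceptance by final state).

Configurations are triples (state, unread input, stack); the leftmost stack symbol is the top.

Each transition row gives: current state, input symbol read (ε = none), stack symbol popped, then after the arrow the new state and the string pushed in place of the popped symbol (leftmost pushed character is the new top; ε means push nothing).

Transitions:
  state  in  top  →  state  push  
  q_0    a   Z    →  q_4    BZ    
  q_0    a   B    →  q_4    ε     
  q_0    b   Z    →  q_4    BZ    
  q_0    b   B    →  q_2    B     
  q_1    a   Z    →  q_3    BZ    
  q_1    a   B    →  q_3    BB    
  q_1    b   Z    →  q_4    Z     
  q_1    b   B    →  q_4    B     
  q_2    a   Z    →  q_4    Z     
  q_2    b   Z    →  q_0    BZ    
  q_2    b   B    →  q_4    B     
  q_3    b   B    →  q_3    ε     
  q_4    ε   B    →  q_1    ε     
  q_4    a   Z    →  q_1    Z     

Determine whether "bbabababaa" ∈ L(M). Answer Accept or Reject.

Accept

(q_0, bbabababaa, Z)
  read b, top Z: go to q_4, push BZ → (q_4, babababaa, BZ)
  ε-move, top B: go to q_1, push ε → (q_1, babababaa, Z)
  read b, top Z: go to q_4, push Z → (q_4, abababaa, Z)
  read a, top Z: go to q_1, push Z → (q_1, bababaa, Z)
  read b, top Z: go to q_4, push Z → (q_4, ababaa, Z)
  read a, top Z: go to q_1, push Z → (q_1, babaa, Z)
  read b, top Z: go to q_4, push Z → (q_4, abaa, Z)
  read a, top Z: go to q_1, push Z → (q_1, baa, Z)
  read b, top Z: go to q_4, push Z → (q_4, aa, Z)
  read a, top Z: go to q_1, push Z → (q_1, a, Z)
  read a, top Z: go to q_3, push BZ → (q_3, ε, BZ)
All input consumed; state q_3 ∈ F.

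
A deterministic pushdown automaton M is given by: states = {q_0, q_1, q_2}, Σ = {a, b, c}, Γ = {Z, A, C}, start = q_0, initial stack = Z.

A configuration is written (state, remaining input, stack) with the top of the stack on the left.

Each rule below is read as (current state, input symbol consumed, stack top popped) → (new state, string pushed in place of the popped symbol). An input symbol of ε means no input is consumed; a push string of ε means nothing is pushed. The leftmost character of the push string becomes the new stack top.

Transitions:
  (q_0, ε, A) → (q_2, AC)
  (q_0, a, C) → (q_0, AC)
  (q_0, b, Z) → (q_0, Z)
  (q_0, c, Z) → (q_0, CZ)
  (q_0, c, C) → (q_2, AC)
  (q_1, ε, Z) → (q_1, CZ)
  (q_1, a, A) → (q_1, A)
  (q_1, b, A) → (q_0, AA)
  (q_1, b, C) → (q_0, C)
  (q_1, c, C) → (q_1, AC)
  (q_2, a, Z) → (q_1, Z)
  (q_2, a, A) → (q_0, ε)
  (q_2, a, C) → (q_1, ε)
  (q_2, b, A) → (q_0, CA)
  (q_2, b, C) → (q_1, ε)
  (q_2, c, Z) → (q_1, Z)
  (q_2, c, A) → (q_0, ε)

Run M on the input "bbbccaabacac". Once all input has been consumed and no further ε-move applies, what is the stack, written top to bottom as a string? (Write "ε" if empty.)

(q_0, bbbccaabacac, Z) ⊢ (q_0, bbccaabacac, Z) ⊢ (q_0, bccaabacac, Z) ⊢ (q_0, ccaabacac, Z) ⊢ (q_0, caabacac, CZ) ⊢ (q_2, aabacac, ACZ) ⊢ (q_0, abacac, CZ) ⊢ (q_0, bacac, ACZ) ⊢ (q_2, bacac, ACCZ) ⊢ (q_0, acac, CACCZ) ⊢ (q_0, cac, ACACCZ) ⊢ (q_2, cac, ACCACCZ) ⊢ (q_0, ac, CCACCZ) ⊢ (q_0, c, ACCACCZ) ⊢ (q_2, c, ACCCACCZ) ⊢ (q_0, ε, CCCACCZ)
All input consumed in state q_0 with stack CCCACCZ.

CCCACCZ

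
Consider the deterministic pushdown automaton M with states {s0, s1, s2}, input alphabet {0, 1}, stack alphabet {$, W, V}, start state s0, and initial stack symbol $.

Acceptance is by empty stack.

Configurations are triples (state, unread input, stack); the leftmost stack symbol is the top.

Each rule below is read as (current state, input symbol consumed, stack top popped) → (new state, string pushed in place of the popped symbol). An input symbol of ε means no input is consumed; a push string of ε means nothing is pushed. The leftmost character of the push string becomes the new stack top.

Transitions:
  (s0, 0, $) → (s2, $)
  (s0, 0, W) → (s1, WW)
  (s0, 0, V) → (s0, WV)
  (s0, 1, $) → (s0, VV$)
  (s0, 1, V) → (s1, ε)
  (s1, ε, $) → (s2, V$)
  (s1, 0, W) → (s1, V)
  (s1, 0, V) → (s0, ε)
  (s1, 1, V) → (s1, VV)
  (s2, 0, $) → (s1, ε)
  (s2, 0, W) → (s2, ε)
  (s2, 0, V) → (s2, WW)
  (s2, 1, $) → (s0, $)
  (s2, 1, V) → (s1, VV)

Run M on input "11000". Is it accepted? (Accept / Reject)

Accept

(s0, 11000, $)
  read 1, top $: go to s0, push VV$ → (s0, 1000, VV$)
  read 1, top V: go to s1, push ε → (s1, 000, V$)
  read 0, top V: go to s0, push ε → (s0, 00, $)
  read 0, top $: go to s2, push $ → (s2, 0, $)
  read 0, top $: go to s1, push ε → (s1, ε, ε)
All input consumed and the stack is empty.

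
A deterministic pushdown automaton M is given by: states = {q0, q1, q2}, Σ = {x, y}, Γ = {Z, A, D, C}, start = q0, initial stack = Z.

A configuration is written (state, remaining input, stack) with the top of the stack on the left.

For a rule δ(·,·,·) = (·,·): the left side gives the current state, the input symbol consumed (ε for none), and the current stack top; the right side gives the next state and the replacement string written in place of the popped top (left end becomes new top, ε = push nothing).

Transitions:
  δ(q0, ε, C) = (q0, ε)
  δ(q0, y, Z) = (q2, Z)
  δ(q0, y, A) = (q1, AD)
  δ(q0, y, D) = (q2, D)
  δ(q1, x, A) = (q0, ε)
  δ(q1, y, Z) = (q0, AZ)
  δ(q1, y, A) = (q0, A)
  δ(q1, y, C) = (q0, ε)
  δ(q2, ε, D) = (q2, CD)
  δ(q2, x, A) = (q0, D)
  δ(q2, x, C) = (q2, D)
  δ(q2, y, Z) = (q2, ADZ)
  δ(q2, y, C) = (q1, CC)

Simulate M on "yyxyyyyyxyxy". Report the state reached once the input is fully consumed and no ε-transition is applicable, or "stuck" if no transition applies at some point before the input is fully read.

(q0, yyxyyyyyxyxy, Z)
  read y, top Z: go to q2, push Z → (q2, yxyyyyyxyxy, Z)
  read y, top Z: go to q2, push ADZ → (q2, xyyyyyxyxy, ADZ)
  read x, top A: go to q0, push D → (q0, yyyyyxyxy, DDZ)
  read y, top D: go to q2, push D → (q2, yyyyxyxy, DDZ)
  ε-move, top D: go to q2, push CD → (q2, yyyyxyxy, CDDZ)
  read y, top C: go to q1, push CC → (q1, yyyxyxy, CCDDZ)
  read y, top C: go to q0, push ε → (q0, yyxyxy, CDDZ)
  ε-move, top C: go to q0, push ε → (q0, yyxyxy, DDZ)
  read y, top D: go to q2, push D → (q2, yxyxy, DDZ)
  ε-move, top D: go to q2, push CD → (q2, yxyxy, CDDZ)
  read y, top C: go to q1, push CC → (q1, xyxy, CCDDZ)
No transition for (q1, x, top C); M blocks with input xyxy remaining.

stuck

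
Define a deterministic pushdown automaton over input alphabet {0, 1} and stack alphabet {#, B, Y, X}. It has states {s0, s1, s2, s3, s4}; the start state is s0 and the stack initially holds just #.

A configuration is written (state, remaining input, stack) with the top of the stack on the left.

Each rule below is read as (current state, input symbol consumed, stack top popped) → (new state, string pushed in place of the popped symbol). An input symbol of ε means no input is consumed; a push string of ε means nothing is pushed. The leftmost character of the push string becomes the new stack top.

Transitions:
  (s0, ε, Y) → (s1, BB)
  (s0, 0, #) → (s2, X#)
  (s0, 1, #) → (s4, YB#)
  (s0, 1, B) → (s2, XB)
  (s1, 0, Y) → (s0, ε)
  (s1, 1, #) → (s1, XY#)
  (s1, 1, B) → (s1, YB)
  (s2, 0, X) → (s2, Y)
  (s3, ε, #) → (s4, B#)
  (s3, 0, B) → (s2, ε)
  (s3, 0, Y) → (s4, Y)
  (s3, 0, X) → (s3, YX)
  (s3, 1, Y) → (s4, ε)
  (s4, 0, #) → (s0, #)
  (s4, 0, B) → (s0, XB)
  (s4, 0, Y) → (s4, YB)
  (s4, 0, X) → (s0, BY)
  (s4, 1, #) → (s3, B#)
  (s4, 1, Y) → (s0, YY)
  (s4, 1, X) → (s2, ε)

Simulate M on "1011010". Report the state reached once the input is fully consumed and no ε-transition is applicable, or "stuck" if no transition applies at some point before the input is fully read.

(s0, 1011010, #)
  read 1, top #: go to s4, push YB# → (s4, 011010, YB#)
  read 0, top Y: go to s4, push YB → (s4, 11010, YBB#)
  read 1, top Y: go to s0, push YY → (s0, 1010, YYBB#)
  ε-move, top Y: go to s1, push BB → (s1, 1010, BBYBB#)
  read 1, top B: go to s1, push YB → (s1, 010, YBBYBB#)
  read 0, top Y: go to s0, push ε → (s0, 10, BBYBB#)
  read 1, top B: go to s2, push XB → (s2, 0, XBBYBB#)
  read 0, top X: go to s2, push Y → (s2, ε, YBBYBB#)
All input consumed; M is in state s2.

s2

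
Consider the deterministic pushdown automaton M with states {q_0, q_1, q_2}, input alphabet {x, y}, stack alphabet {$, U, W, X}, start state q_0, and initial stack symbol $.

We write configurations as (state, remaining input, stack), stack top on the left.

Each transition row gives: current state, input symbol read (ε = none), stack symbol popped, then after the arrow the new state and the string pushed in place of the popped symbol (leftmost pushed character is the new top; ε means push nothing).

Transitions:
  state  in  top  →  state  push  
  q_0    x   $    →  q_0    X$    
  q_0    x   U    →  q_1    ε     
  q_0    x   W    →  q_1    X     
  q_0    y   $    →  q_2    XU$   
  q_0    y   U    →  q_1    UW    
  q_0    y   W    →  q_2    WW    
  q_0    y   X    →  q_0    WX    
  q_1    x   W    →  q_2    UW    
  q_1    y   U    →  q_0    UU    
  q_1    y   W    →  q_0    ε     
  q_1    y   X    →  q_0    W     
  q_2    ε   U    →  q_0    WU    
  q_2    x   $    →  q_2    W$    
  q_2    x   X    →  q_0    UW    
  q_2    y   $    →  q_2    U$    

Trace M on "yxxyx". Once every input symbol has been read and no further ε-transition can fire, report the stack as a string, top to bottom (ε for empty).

(q_0, yxxyx, $)
  read y, top $: go to q_2, push XU$ → (q_2, xxyx, XU$)
  read x, top X: go to q_0, push UW → (q_0, xyx, UWU$)
  read x, top U: go to q_1, push ε → (q_1, yx, WU$)
  read y, top W: go to q_0, push ε → (q_0, x, U$)
  read x, top U: go to q_1, push ε → (q_1, ε, $)
All input consumed in state q_1 with stack $.

$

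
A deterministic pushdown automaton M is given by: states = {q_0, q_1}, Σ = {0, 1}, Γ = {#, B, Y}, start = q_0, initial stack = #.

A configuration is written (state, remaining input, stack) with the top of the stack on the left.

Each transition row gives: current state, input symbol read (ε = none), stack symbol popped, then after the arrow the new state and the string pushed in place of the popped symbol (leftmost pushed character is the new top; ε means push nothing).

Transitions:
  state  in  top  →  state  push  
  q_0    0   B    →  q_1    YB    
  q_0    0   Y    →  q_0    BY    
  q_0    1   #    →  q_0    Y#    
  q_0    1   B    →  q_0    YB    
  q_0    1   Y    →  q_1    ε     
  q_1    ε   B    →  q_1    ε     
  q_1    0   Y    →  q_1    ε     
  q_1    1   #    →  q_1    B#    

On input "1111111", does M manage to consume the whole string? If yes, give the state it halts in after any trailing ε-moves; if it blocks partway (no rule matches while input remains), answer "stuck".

q_1

(q_0, 1111111, #) ⊢ (q_0, 111111, Y#) ⊢ (q_1, 11111, #) ⊢ (q_1, 1111, B#) ⊢ (q_1, 1111, #) ⊢ (q_1, 111, B#) ⊢ (q_1, 111, #) ⊢ (q_1, 11, B#) ⊢ (q_1, 11, #) ⊢ (q_1, 1, B#) ⊢ (q_1, 1, #) ⊢ (q_1, ε, B#) ⊢ (q_1, ε, #)
All input consumed; M is in state q_1.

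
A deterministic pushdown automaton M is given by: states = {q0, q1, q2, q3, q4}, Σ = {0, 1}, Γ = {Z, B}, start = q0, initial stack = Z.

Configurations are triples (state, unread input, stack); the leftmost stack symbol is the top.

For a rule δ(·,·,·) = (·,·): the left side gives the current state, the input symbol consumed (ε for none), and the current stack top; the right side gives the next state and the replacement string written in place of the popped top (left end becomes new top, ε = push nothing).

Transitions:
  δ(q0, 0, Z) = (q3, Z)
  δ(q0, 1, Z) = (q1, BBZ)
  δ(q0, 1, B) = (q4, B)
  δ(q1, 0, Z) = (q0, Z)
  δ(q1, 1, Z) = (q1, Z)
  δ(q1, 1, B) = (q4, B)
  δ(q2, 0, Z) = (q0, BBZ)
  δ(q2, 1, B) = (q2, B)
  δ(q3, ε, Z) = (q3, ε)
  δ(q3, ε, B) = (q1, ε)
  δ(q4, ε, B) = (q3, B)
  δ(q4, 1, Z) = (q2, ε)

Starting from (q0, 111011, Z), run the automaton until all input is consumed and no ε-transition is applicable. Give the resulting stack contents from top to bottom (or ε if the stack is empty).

(q0, 111011, Z)
  read 1, top Z: go to q1, push BBZ → (q1, 11011, BBZ)
  read 1, top B: go to q4, push B → (q4, 1011, BBZ)
  ε-move, top B: go to q3, push B → (q3, 1011, BBZ)
  ε-move, top B: go to q1, push ε → (q1, 1011, BZ)
  read 1, top B: go to q4, push B → (q4, 011, BZ)
  ε-move, top B: go to q3, push B → (q3, 011, BZ)
  ε-move, top B: go to q1, push ε → (q1, 011, Z)
  read 0, top Z: go to q0, push Z → (q0, 11, Z)
  read 1, top Z: go to q1, push BBZ → (q1, 1, BBZ)
  read 1, top B: go to q4, push B → (q4, ε, BBZ)
  ε-move, top B: go to q3, push B → (q3, ε, BBZ)
  ε-move, top B: go to q1, push ε → (q1, ε, BZ)
All input consumed in state q1 with stack BZ.

BZ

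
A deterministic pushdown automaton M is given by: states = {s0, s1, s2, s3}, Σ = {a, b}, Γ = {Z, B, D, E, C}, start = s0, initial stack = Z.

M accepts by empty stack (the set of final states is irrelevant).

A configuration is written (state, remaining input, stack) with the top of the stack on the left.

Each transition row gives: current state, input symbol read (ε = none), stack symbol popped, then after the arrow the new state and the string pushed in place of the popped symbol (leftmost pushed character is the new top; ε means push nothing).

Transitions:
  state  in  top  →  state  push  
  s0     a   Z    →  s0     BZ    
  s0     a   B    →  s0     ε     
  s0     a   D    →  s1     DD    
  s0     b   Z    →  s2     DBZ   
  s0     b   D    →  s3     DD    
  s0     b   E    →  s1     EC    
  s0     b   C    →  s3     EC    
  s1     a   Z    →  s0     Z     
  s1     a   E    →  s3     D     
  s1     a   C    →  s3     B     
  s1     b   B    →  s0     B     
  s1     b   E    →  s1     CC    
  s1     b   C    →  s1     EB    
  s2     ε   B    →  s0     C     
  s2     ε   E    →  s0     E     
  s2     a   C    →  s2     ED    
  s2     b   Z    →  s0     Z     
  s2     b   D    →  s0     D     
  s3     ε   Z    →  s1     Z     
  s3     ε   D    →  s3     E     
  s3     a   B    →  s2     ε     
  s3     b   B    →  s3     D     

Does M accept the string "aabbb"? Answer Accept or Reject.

(s0, aabbb, Z)
  read a, top Z: go to s0, push BZ → (s0, abbb, BZ)
  read a, top B: go to s0, push ε → (s0, bbb, Z)
  read b, top Z: go to s2, push DBZ → (s2, bb, DBZ)
  read b, top D: go to s0, push D → (s0, b, DBZ)
  read b, top D: go to s3, push DD → (s3, ε, DDBZ)
  ε-move, top D: go to s3, push E → (s3, ε, EDBZ)
All input consumed; stack is EDBZ, not empty, and no further ε-move applies.

Reject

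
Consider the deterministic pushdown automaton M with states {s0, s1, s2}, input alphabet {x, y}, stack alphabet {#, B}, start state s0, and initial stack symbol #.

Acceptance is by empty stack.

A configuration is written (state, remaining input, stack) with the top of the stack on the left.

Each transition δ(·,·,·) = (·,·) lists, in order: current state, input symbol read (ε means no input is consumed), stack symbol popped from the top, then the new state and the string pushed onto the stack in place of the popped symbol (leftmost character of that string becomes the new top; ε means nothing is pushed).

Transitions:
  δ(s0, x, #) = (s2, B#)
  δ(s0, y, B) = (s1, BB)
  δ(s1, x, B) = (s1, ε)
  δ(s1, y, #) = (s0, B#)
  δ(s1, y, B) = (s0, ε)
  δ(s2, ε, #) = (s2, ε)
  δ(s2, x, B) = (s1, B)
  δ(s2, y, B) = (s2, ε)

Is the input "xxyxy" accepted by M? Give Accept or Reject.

(s0, xxyxy, #)
  read x, top #: go to s2, push B# → (s2, xyxy, B#)
  read x, top B: go to s1, push B → (s1, yxy, B#)
  read y, top B: go to s0, push ε → (s0, xy, #)
  read x, top #: go to s2, push B# → (s2, y, B#)
  read y, top B: go to s2, push ε → (s2, ε, #)
  ε-move, top #: go to s2, push ε → (s2, ε, ε)
All input consumed and the stack is empty.

Accept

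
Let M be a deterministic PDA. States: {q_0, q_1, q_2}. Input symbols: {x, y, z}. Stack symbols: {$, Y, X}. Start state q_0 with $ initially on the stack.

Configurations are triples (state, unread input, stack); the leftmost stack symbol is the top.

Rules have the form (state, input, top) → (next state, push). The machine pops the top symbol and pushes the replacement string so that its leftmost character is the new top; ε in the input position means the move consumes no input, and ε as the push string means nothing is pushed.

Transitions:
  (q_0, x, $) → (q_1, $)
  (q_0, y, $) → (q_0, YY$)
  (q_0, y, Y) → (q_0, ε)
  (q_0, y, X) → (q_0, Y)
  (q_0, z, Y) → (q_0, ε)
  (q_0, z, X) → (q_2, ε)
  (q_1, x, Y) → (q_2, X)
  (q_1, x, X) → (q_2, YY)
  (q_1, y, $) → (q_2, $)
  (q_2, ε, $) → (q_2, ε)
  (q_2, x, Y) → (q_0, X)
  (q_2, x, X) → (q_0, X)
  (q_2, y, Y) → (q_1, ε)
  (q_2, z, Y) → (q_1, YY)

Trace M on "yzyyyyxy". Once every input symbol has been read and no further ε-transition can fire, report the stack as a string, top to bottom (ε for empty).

(q_0, yzyyyyxy, $)
  read y, top $: go to q_0, push YY$ → (q_0, zyyyyxy, YY$)
  read z, top Y: go to q_0, push ε → (q_0, yyyyxy, Y$)
  read y, top Y: go to q_0, push ε → (q_0, yyyxy, $)
  read y, top $: go to q_0, push YY$ → (q_0, yyxy, YY$)
  read y, top Y: go to q_0, push ε → (q_0, yxy, Y$)
  read y, top Y: go to q_0, push ε → (q_0, xy, $)
  read x, top $: go to q_1, push $ → (q_1, y, $)
  read y, top $: go to q_2, push $ → (q_2, ε, $)
  ε-move, top $: go to q_2, push ε → (q_2, ε, ε)
All input consumed in state q_2 with stack ε.

ε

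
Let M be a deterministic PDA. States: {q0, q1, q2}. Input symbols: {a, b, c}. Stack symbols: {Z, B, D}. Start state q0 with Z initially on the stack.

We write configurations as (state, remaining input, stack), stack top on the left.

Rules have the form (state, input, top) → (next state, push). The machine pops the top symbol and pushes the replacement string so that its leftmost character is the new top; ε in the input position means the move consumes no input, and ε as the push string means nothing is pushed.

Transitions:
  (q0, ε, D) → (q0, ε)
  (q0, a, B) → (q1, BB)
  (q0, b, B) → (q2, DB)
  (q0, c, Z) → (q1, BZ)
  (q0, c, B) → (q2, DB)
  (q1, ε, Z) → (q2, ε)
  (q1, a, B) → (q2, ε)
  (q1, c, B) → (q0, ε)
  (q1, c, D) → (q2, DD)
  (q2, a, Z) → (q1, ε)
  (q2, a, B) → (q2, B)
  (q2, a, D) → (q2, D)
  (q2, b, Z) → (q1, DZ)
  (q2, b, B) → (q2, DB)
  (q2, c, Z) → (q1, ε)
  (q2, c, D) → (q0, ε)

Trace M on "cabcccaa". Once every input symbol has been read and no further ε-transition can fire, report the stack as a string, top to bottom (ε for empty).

(q0, cabcccaa, Z)
  read c, top Z: go to q1, push BZ → (q1, abcccaa, BZ)
  read a, top B: go to q2, push ε → (q2, bcccaa, Z)
  read b, top Z: go to q1, push DZ → (q1, cccaa, DZ)
  read c, top D: go to q2, push DD → (q2, ccaa, DDZ)
  read c, top D: go to q0, push ε → (q0, caa, DZ)
  ε-move, top D: go to q0, push ε → (q0, caa, Z)
  read c, top Z: go to q1, push BZ → (q1, aa, BZ)
  read a, top B: go to q2, push ε → (q2, a, Z)
  read a, top Z: go to q1, push ε → (q1, ε, ε)
All input consumed in state q1 with stack ε.

ε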